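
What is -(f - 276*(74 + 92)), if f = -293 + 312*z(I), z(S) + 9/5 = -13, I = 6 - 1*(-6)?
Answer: 253633/5 ≈ 50727.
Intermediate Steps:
I = 12 (I = 6 + 6 = 12)
z(S) = -74/5 (z(S) = -9/5 - 13 = -74/5)
f = -24553/5 (f = -293 + 312*(-74/5) = -293 - 23088/5 = -24553/5 ≈ -4910.6)
-(f - 276*(74 + 92)) = -(-24553/5 - 276*(74 + 92)) = -(-24553/5 - 276*166) = -(-24553/5 - 45816) = -1*(-253633/5) = 253633/5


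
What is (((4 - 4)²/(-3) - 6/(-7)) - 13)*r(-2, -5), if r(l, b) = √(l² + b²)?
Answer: -85*√29/7 ≈ -65.391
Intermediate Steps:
r(l, b) = √(b² + l²)
(((4 - 4)²/(-3) - 6/(-7)) - 13)*r(-2, -5) = (((4 - 4)²/(-3) - 6/(-7)) - 13)*√((-5)² + (-2)²) = ((0²*(-⅓) - 6*(-⅐)) - 13)*√(25 + 4) = ((0*(-⅓) + 6/7) - 13)*√29 = ((0 + 6/7) - 13)*√29 = (6/7 - 13)*√29 = -85*√29/7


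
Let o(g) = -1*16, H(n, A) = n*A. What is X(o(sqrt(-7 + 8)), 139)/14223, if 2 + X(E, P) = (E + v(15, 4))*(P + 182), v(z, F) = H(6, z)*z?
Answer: 428212/14223 ≈ 30.107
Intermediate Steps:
H(n, A) = A*n
o(g) = -16
v(z, F) = 6*z**2 (v(z, F) = (z*6)*z = (6*z)*z = 6*z**2)
X(E, P) = -2 + (182 + P)*(1350 + E) (X(E, P) = -2 + (E + 6*15**2)*(P + 182) = -2 + (E + 6*225)*(182 + P) = -2 + (E + 1350)*(182 + P) = -2 + (1350 + E)*(182 + P) = -2 + (182 + P)*(1350 + E))
X(o(sqrt(-7 + 8)), 139)/14223 = (245698 + 182*(-16) + 1350*139 - 16*139)/14223 = (245698 - 2912 + 187650 - 2224)*(1/14223) = 428212*(1/14223) = 428212/14223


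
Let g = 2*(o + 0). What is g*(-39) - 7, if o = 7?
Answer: -553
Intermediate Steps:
g = 14 (g = 2*(7 + 0) = 2*7 = 14)
g*(-39) - 7 = 14*(-39) - 7 = -546 - 7 = -553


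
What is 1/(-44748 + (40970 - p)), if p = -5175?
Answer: 1/1397 ≈ 0.00071582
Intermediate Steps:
1/(-44748 + (40970 - p)) = 1/(-44748 + (40970 - 1*(-5175))) = 1/(-44748 + (40970 + 5175)) = 1/(-44748 + 46145) = 1/1397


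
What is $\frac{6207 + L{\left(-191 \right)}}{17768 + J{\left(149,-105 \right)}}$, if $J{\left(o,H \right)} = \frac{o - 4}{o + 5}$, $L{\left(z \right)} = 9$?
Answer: $\frac{319088}{912139} \approx 0.34982$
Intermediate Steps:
$J{\left(o,H \right)} = \frac{-4 + o}{5 + o}$
$\frac{6207 + L{\left(-191 \right)}}{17768 + J{\left(149,-105 \right)}} = \frac{6207 + 9}{17768 + \frac{-4 + 149}{5 + 149}} = \frac{6216}{17768 + \frac{1}{154} \cdot 145} = \frac{6216}{17768 + \frac{145}{154}} = \frac{6216}{\frac{2736417}{154}} = 6216 \cdot \frac{154}{2736417} = \frac{319088}{912139}$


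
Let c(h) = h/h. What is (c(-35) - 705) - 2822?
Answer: -3526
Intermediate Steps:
c(h) = 1
(c(-35) - 705) - 2822 = (1 - 705) - 2822 = -704 - 2822 = -3526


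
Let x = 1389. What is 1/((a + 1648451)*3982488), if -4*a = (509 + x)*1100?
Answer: 1/4486276714488 ≈ 2.2290e-13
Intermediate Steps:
a = -521950 (a = -(509 + 1389)*1100/4 = -949*1100/2 = -1/4*2087800 = -521950)
1/((a + 1648451)*3982488) = 1/((-521950 + 1648451)*3982488) = (1/3982488)/1126501 = (1/1126501)*(1/3982488) = 1/4486276714488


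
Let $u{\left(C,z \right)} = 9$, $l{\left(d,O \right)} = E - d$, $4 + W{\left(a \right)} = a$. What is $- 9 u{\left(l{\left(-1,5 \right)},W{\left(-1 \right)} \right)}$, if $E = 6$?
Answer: $-81$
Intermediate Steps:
$W{\left(a \right)} = -4 + a$
$l{\left(d,O \right)} = 6 - d$
$- 9 u{\left(l{\left(-1,5 \right)},W{\left(-1 \right)} \right)} = \left(-9\right) 9 = -81$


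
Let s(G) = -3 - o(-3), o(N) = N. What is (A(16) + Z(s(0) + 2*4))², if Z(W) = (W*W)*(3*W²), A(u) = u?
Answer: 151388416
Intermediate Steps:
s(G) = 0 (s(G) = -3 - 1*(-3) = -3 + 3 = 0)
Z(W) = 3*W⁴ (Z(W) = W²*(3*W²) = 3*W⁴)
(A(16) + Z(s(0) + 2*4))² = (16 + 3*(0 + 2*4)⁴)² = (16 + 3*(0 + 8)⁴)² = (16 + 3*8⁴)² = (16 + 3*4096)² = (16 + 12288)² = 12304² = 151388416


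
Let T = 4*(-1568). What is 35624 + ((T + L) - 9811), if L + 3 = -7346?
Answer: 12192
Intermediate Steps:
L = -7349 (L = -3 - 7346 = -7349)
T = -6272
35624 + ((T + L) - 9811) = 35624 + ((-6272 - 7349) - 9811) = 35624 + (-13621 - 9811) = 35624 - 23432 = 12192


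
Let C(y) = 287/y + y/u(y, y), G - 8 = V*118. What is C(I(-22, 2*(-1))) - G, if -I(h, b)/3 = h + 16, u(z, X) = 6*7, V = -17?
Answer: 253811/126 ≈ 2014.4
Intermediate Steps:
u(z, X) = 42
G = -1998 (G = 8 - 17*118 = 8 - 2006 = -1998)
I(h, b) = -48 - 3*h (I(h, b) = -3*(h + 16) = -3*(16 + h) = -48 - 3*h)
C(y) = 287/y + y/42
C(I(-22, 2*(-1))) - G = (287/(-48 - 3*(-22)) + (-48 - 3*(-22))/42) - 1*(-1998) = (287/(-48 + 66) + (-48 + 66)/42) + 1998 = (287/18 + (1/42)*18) + 1998 = (287*(1/18) + 3/7) + 1998 = (287/18 + 3/7) + 1998 = 2063/126 + 1998 = 253811/126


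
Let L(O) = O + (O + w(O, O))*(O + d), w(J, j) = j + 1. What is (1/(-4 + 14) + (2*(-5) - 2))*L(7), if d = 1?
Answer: -15113/10 ≈ -1511.3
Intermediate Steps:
w(J, j) = 1 + j
L(O) = O + (1 + O)*(1 + 2*O) (L(O) = O + (O + (1 + O))*(O + 1) = O + (1 + 2*O)*(1 + O) = O + (1 + O)*(1 + 2*O))
(1/(-4 + 14) + (2*(-5) - 2))*L(7) = (1/(-4 + 14) + (2*(-5) - 2))*(1 + 2*7² + 4*7) = (1/10 + (-10 - 2))*(1 + 2*49 + 28) = (⅒ - 12)*(1 + 98 + 28) = -119/10*127 = -15113/10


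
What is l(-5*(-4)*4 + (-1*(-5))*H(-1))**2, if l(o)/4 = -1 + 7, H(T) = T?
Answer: 576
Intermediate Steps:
l(o) = 24 (l(o) = 4*(-1 + 7) = 4*6 = 24)
l(-5*(-4)*4 + (-1*(-5))*H(-1))**2 = 24**2 = 576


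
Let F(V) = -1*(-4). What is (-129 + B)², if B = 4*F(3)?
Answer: 12769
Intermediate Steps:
F(V) = 4
B = 16 (B = 4*4 = 16)
(-129 + B)² = (-129 + 16)² = (-113)² = 12769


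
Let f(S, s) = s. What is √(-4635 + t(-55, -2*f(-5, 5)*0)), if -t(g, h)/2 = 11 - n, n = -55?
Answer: I*√4767 ≈ 69.043*I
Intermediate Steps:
t(g, h) = -132 (t(g, h) = -2*(11 - 1*(-55)) = -2*(11 + 55) = -2*66 = -132)
√(-4635 + t(-55, -2*f(-5, 5)*0)) = √(-4635 - 132) = √(-4767) = I*√4767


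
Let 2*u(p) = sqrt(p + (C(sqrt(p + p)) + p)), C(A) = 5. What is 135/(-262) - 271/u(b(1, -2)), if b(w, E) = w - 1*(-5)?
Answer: -135/262 - 542*sqrt(17)/17 ≈ -131.97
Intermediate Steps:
b(w, E) = 5 + w (b(w, E) = w + 5 = 5 + w)
u(p) = sqrt(5 + 2*p)/2 (u(p) = sqrt(p + (5 + p))/2 = sqrt(5 + 2*p)/2)
135/(-262) - 271/u(b(1, -2)) = 135/(-262) - 271*2/sqrt(5 + 2*(5 + 1)) = 135*(-1/262) - 271*2/sqrt(5 + 2*6) = -135/262 - 271*2/sqrt(5 + 12) = -135/262 - 271*2*sqrt(17)/17 = -135/262 - 542*sqrt(17)/17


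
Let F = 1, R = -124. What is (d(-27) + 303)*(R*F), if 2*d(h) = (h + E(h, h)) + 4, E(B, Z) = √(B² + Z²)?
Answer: -36146 - 1674*√2 ≈ -38513.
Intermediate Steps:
d(h) = 2 + h/2 + √2*√(h²)/2 (d(h) = ((h + √(h² + h²)) + 4)/2 = ((h + √(2*h²)) + 4)/2 = ((h + √2*√(h²)) + 4)/2 = (4 + h + √2*√(h²))/2 = 2 + h/2 + √2*√(h²)/2)
(d(-27) + 303)*(R*F) = ((2 + (½)*(-27) + √2*√((-27)²)/2) + 303)*(-124*1) = ((2 - 27/2 + √2*√729/2) + 303)*(-124) = ((2 - 27/2 + (½)*√2*27) + 303)*(-124) = ((2 - 27/2 + 27*√2/2) + 303)*(-124) = ((-23/2 + 27*√2/2) + 303)*(-124) = (583/2 + 27*√2/2)*(-124) = -36146 - 1674*√2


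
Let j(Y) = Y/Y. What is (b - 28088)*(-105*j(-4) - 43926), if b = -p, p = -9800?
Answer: 805238928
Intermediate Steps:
j(Y) = 1
b = 9800 (b = -1*(-9800) = 9800)
(b - 28088)*(-105*j(-4) - 43926) = (9800 - 28088)*(-105*1 - 43926) = -18288*(-105 - 43926) = -18288*(-44031) = 805238928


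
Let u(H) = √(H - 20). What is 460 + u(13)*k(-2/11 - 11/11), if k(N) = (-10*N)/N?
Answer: 460 - 10*I*√7 ≈ 460.0 - 26.458*I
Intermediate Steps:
k(N) = -10
u(H) = √(-20 + H)
460 + u(13)*k(-2/11 - 11/11) = 460 + √(-20 + 13)*(-10) = 460 + √(-7)*(-10) = 460 + (I*√7)*(-10) = 460 - 10*I*√7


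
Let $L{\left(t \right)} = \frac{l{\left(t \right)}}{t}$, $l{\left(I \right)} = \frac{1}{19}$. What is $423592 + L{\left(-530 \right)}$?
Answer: $\frac{4265571439}{10070} \approx 4.2359 \cdot 10^{5}$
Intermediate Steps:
$l{\left(I \right)} = \frac{1}{19}$
$L{\left(t \right)} = \frac{1}{19 t}$
$423592 + L{\left(-530 \right)} = 423592 + \frac{1}{19 \left(-530\right)} = 423592 + \frac{1}{19} \left(- \frac{1}{530}\right) = 423592 - \frac{1}{10070} = \frac{4265571439}{10070}$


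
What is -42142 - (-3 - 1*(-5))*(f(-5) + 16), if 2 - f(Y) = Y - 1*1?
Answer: -42190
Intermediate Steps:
f(Y) = 3 - Y (f(Y) = 2 - (Y - 1*1) = 2 - (Y - 1) = 2 - (-1 + Y) = 2 + (1 - Y) = 3 - Y)
-42142 - (-3 - 1*(-5))*(f(-5) + 16) = -42142 - (-3 - 1*(-5))*((3 - 1*(-5)) + 16) = -42142 - (-3 + 5)*((3 + 5) + 16) = -42142 - 2*(8 + 16) = -42142 - 2*24 = -42142 - 1*48 = -42142 - 48 = -42190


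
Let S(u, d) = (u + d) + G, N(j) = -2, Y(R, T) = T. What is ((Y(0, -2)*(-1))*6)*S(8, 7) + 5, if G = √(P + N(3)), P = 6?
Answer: 209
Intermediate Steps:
G = 2 (G = √(6 - 2) = √4 = 2)
S(u, d) = 2 + d + u (S(u, d) = (u + d) + 2 = (d + u) + 2 = 2 + d + u)
((Y(0, -2)*(-1))*6)*S(8, 7) + 5 = (-2*(-1)*6)*(2 + 7 + 8) + 5 = (2*6)*17 + 5 = 12*17 + 5 = 204 + 5 = 209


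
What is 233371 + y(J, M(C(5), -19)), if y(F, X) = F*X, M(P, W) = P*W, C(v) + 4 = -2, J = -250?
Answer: 204871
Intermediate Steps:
C(v) = -6 (C(v) = -4 - 2 = -6)
233371 + y(J, M(C(5), -19)) = 233371 - (-1500)*(-19) = 233371 - 250*114 = 233371 - 28500 = 204871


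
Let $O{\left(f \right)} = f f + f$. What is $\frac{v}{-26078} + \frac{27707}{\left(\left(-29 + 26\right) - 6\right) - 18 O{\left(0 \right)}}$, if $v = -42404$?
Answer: $- \frac{361080755}{117351} \approx -3076.9$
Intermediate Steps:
$O{\left(f \right)} = f + f^{2}$ ($O{\left(f \right)} = f^{2} + f = f + f^{2}$)
$\frac{v}{-26078} + \frac{27707}{\left(\left(-29 + 26\right) - 6\right) - 18 O{\left(0 \right)}} = - \frac{42404}{-26078} + \frac{27707}{\left(\left(-29 + 26\right) - 6\right) - 18 \cdot 0 \left(1 + 0\right)} = \left(-42404\right) \left(- \frac{1}{26078}\right) + \frac{27707}{\left(-3 - 6\right) - 18 \cdot 0 \cdot 1} = \frac{21202}{13039} + \frac{27707}{-9 - 0} = \frac{21202}{13039} + \frac{27707}{-9 + 0} = \frac{21202}{13039} + \frac{27707}{-9} = \frac{21202}{13039} + 27707 \left(- \frac{1}{9}\right) = \frac{21202}{13039} - \frac{27707}{9} = - \frac{361080755}{117351}$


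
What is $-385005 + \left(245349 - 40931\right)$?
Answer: $-180587$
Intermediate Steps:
$-385005 + \left(245349 - 40931\right) = -385005 + 204418 = -180587$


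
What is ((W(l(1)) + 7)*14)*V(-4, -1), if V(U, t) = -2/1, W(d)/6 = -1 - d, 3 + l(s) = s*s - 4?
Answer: -1036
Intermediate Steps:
l(s) = -7 + s² (l(s) = -3 + (s*s - 4) = -3 + (s² - 4) = -3 + (-4 + s²) = -7 + s²)
W(d) = -6 - 6*d (W(d) = 6*(-1 - d) = -6 - 6*d)
V(U, t) = -2 (V(U, t) = -2*1 = -2)
((W(l(1)) + 7)*14)*V(-4, -1) = (((-6 - 6*(-7 + 1²)) + 7)*14)*(-2) = (((-6 - 6*(-7 + 1)) + 7)*14)*(-2) = (((-6 - 6*(-6)) + 7)*14)*(-2) = (((-6 + 36) + 7)*14)*(-2) = ((30 + 7)*14)*(-2) = (37*14)*(-2) = 518*(-2) = -1036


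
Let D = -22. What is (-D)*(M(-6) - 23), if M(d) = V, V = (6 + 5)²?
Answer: 2156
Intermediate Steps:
V = 121 (V = 11² = 121)
M(d) = 121
(-D)*(M(-6) - 23) = (-1*(-22))*(121 - 23) = 22*98 = 2156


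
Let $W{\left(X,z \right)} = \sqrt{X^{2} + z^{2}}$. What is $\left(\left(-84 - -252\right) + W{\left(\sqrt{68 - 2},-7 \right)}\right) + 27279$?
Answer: $27447 + \sqrt{115} \approx 27458.0$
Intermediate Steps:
$\left(\left(-84 - -252\right) + W{\left(\sqrt{68 - 2},-7 \right)}\right) + 27279 = \left(\left(-84 - -252\right) + \sqrt{\left(\sqrt{68 - 2}\right)^{2} + \left(-7\right)^{2}}\right) + 27279 = \left(\left(-84 + 252\right) + \sqrt{\left(\sqrt{66}\right)^{2} + 49}\right) + 27279 = \left(168 + \sqrt{66 + 49}\right) + 27279 = \left(168 + \sqrt{115}\right) + 27279 = 27447 + \sqrt{115}$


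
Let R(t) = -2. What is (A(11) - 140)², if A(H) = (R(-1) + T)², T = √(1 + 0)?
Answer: 19321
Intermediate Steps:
T = 1 (T = √1 = 1)
A(H) = 1 (A(H) = (-2 + 1)² = (-1)² = 1)
(A(11) - 140)² = (1 - 140)² = (-139)² = 19321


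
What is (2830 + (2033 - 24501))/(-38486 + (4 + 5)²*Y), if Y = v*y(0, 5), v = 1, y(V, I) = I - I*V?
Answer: 19638/38081 ≈ 0.51569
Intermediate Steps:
y(V, I) = I - I*V
Y = 5 (Y = 1*(5*(1 - 1*0)) = 1*(5*(1 + 0)) = 1*(5*1) = 1*5 = 5)
(2830 + (2033 - 24501))/(-38486 + (4 + 5)²*Y) = (2830 + (2033 - 24501))/(-38486 + (4 + 5)²*5) = (2830 - 22468)/(-38486 + 9²*5) = -19638/(-38486 + 81*5) = -19638/(-38486 + 405) = -19638/(-38081) = -19638*(-1/38081) = 19638/38081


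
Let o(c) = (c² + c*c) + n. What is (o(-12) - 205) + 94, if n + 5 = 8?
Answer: 180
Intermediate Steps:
n = 3 (n = -5 + 8 = 3)
o(c) = 3 + 2*c² (o(c) = (c² + c*c) + 3 = (c² + c²) + 3 = 2*c² + 3 = 3 + 2*c²)
(o(-12) - 205) + 94 = ((3 + 2*(-12)²) - 205) + 94 = ((3 + 2*144) - 205) + 94 = ((3 + 288) - 205) + 94 = (291 - 205) + 94 = 86 + 94 = 180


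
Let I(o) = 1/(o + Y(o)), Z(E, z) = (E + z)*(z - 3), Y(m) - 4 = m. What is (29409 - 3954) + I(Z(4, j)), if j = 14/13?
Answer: 66793751/2624 ≈ 25455.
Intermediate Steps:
Y(m) = 4 + m
j = 14/13 (j = 14*(1/13) = 14/13 ≈ 1.0769)
Z(E, z) = (-3 + z)*(E + z) (Z(E, z) = (E + z)*(-3 + z) = (-3 + z)*(E + z))
I(o) = 1/(4 + 2*o) (I(o) = 1/(o + (4 + o)) = 1/(4 + 2*o))
(29409 - 3954) + I(Z(4, j)) = (29409 - 3954) + 1/(2*(2 + ((14/13)**2 - 3*4 - 3*14/13 + 4*(14/13)))) = 25455 + 1/(2*(2 + (196/169 - 12 - 42/13 + 56/13))) = 25455 + 1/(2*(2 - 1650/169)) = 25455 + 1/(2*(-1312/169)) = 25455 + (1/2)*(-169/1312) = 25455 - 169/2624 = 66793751/2624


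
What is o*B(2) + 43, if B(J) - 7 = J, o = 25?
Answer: 268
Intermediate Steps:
B(J) = 7 + J
o*B(2) + 43 = 25*(7 + 2) + 43 = 25*9 + 43 = 225 + 43 = 268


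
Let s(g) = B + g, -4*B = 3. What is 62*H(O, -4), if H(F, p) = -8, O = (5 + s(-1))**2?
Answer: -496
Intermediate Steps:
B = -3/4 (B = -1/4*3 = -3/4 ≈ -0.75000)
s(g) = -3/4 + g
O = 169/16 (O = (5 + (-3/4 - 1))**2 = (5 - 7/4)**2 = (13/4)**2 = 169/16 ≈ 10.563)
62*H(O, -4) = 62*(-8) = -496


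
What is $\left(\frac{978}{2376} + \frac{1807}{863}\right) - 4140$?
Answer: $- \frac{1413980479}{341748} \approx -4137.5$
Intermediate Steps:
$\left(\frac{978}{2376} + \frac{1807}{863}\right) - 4140 = \left(978 \cdot \frac{1}{2376} + 1807 \cdot \frac{1}{863}\right) - 4140 = \left(\frac{163}{396} + \frac{1807}{863}\right) - 4140 = \frac{856241}{341748} - 4140 = - \frac{1413980479}{341748}$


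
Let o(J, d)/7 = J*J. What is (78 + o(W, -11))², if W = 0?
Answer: 6084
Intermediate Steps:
o(J, d) = 7*J² (o(J, d) = 7*(J*J) = 7*J²)
(78 + o(W, -11))² = (78 + 7*0²)² = (78 + 7*0)² = (78 + 0)² = 78² = 6084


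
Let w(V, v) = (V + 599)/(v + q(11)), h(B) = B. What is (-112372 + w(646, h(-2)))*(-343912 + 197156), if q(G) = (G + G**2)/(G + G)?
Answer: 16445587427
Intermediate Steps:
q(G) = (G + G**2)/(2*G) (q(G) = (G + G**2)/((2*G)) = (G + G**2)*(1/(2*G)) = (G + G**2)/(2*G))
w(V, v) = (599 + V)/(6 + v) (w(V, v) = (V + 599)/(v + (1/2 + (1/2)*11)) = (599 + V)/(v + (1/2 + 11/2)) = (599 + V)/(v + 6) = (599 + V)/(6 + v))
(-112372 + w(646, h(-2)))*(-343912 + 197156) = (-112372 + (599 + 646)/(6 - 2))*(-343912 + 197156) = (-112372 + 1245/4)*(-146756) = -448243/4*(-146756) = 16445587427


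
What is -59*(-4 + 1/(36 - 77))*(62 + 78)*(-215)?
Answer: -293023500/41 ≈ -7.1469e+6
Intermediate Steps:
-59*(-4 + 1/(36 - 77))*(62 + 78)*(-215) = -59*(-4 + 1/(-41))*140*(-215) = -59*(-4 - 1/41)*140*(-215) = -(-9735)*140/41*(-215) = -59*(-23100/41)*(-215) = (1362900/41)*(-215) = -293023500/41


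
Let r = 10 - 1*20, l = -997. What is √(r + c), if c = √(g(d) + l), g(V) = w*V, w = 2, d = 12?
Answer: √(-10 + I*√973) ≈ 3.3732 + 4.6237*I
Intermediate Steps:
g(V) = 2*V
r = -10 (r = 10 - 20 = -10)
c = I*√973 (c = √(2*12 - 997) = √(24 - 997) = √(-973) = I*√973 ≈ 31.193*I)
√(r + c) = √(-10 + I*√973)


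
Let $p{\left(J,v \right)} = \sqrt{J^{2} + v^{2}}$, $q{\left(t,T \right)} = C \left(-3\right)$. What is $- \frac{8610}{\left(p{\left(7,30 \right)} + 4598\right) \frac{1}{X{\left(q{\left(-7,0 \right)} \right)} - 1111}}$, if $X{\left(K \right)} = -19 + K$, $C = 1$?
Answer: $\frac{2990272516}{1409377} - \frac{650342 \sqrt{949}}{1409377} \approx 2107.5$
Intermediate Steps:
$q{\left(t,T \right)} = -3$ ($q{\left(t,T \right)} = 1 \left(-3\right) = -3$)
$- \frac{8610}{\left(p{\left(7,30 \right)} + 4598\right) \frac{1}{X{\left(q{\left(-7,0 \right)} \right)} - 1111}} = - \frac{8610}{\left(\sqrt{7^{2} + 30^{2}} + 4598\right) \frac{1}{\left(-19 - 3\right) - 1111}} = - \frac{8610}{\left(\sqrt{49 + 900} + 4598\right) \frac{1}{-22 - 1111}} = - \frac{8610}{\left(\sqrt{949} + 4598\right) \frac{1}{-1133}} = - \frac{8610}{\left(4598 + \sqrt{949}\right) \left(- \frac{1}{1133}\right)} = - \frac{8610}{- \frac{418}{103} - \frac{\sqrt{949}}{1133}}$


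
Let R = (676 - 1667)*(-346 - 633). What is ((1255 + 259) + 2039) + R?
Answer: 973742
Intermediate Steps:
R = 970189 (R = -991*(-979) = 970189)
((1255 + 259) + 2039) + R = ((1255 + 259) + 2039) + 970189 = (1514 + 2039) + 970189 = 3553 + 970189 = 973742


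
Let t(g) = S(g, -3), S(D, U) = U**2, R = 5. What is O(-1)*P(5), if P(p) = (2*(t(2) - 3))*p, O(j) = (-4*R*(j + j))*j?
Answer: -2400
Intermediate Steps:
t(g) = 9 (t(g) = (-3)**2 = 9)
O(j) = -40*j**2 (O(j) = (-20*(j + j))*j = (-20*2*j)*j = (-40*j)*j = -40*j**2)
P(p) = 12*p (P(p) = (2*(9 - 3))*p = (2*6)*p = 12*p)
O(-1)*P(5) = (-40*(-1)**2)*(12*5) = -40*1*60 = -40*60 = -2400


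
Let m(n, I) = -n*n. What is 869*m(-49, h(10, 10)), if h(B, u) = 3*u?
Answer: -2086469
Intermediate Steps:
m(n, I) = -n²
869*m(-49, h(10, 10)) = 869*(-1*(-49)²) = 869*(-1*2401) = 869*(-2401) = -2086469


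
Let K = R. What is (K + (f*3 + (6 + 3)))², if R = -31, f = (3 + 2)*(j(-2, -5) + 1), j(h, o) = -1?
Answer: 484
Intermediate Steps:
f = 0 (f = (3 + 2)*(-1 + 1) = 5*0 = 0)
K = -31
(K + (f*3 + (6 + 3)))² = (-31 + (0*3 + (6 + 3)))² = (-31 + (0 + 9))² = (-31 + 9)² = (-22)² = 484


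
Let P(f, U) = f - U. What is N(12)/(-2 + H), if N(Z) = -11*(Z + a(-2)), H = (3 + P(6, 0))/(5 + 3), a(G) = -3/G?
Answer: 1188/7 ≈ 169.71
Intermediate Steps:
H = 9/8 (H = (3 + (6 - 1*0))/(5 + 3) = (3 + (6 + 0))/8 = (3 + 6)*(1/8) = 9*(1/8) = 9/8 ≈ 1.1250)
N(Z) = -33/2 - 11*Z (N(Z) = -11*(Z - 3/(-2)) = -11*(Z - 3*(-1/2)) = -11*(Z + 3/2) = -11*(3/2 + Z) = -33/2 - 11*Z)
N(12)/(-2 + H) = (-33/2 - 11*12)/(-2 + 9/8) = (-33/2 - 132)/(-7/8) = -297/2*(-8/7) = 1188/7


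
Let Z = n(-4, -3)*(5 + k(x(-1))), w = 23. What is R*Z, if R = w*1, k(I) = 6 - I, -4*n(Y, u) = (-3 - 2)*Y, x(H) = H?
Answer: -1380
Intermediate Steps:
n(Y, u) = 5*Y/4 (n(Y, u) = -(-3 - 2)*Y/4 = -(-5)*Y/4 = 5*Y/4)
R = 23 (R = 23*1 = 23)
Z = -60 (Z = ((5/4)*(-4))*(5 + (6 - 1*(-1))) = -5*(5 + (6 + 1)) = -5*(5 + 7) = -5*12 = -60)
R*Z = 23*(-60) = -1380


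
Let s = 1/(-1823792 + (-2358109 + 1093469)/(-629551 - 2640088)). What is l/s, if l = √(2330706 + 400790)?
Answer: -11926280372896*√682874/3269639 ≈ -3.0142e+9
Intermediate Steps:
l = 2*√682874 (l = √2731496 = 2*√682874 ≈ 1652.7)
s = -3269639/5963140186448 (s = 1/(-1823792 - 1264640/(-3269639)) = 1/(-1823792 - 1264640*(-1/3269639)) = 1/(-1823792 + 1264640/3269639) = 1/(-5963140186448/3269639) = -3269639/5963140186448 ≈ -5.4831e-7)
l/s = (2*√682874)/(-3269639/5963140186448) = (2*√682874)*(-5963140186448/3269639) = -11926280372896*√682874/3269639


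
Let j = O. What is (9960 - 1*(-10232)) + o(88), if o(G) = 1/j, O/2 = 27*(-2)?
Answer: 2180735/108 ≈ 20192.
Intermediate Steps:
O = -108 (O = 2*(27*(-2)) = 2*(-54) = -108)
j = -108
o(G) = -1/108 (o(G) = 1/(-108) = -1/108)
(9960 - 1*(-10232)) + o(88) = (9960 - 1*(-10232)) - 1/108 = (9960 + 10232) - 1/108 = 20192 - 1/108 = 2180735/108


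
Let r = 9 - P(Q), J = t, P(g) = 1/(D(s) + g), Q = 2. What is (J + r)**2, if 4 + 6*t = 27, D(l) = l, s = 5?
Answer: 284089/1764 ≈ 161.05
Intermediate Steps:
t = 23/6 (t = -2/3 + (1/6)*27 = -2/3 + 9/2 = 23/6 ≈ 3.8333)
P(g) = 1/(5 + g)
J = 23/6 ≈ 3.8333
r = 62/7 (r = 9 - 1/(5 + 2) = 9 - 1/7 = 62/7 ≈ 8.8571)
(J + r)**2 = (23/6 + 62/7)**2 = (533/42)**2 = 284089/1764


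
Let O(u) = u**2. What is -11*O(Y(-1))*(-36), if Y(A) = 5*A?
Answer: 9900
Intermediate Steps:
-11*O(Y(-1))*(-36) = -11*(5*(-1))**2*(-36) = -11*(-5)**2*(-36) = -11*25*(-36) = -275*(-36) = 9900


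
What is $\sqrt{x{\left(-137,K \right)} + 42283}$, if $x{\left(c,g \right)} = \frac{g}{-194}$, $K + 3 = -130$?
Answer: $\frac{\sqrt{1591388790}}{194} \approx 205.63$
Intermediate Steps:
$K = -133$ ($K = -3 - 130 = -133$)
$x{\left(c,g \right)} = - \frac{g}{194}$ ($x{\left(c,g \right)} = g \left(- \frac{1}{194}\right) = - \frac{g}{194}$)
$\sqrt{x{\left(-137,K \right)} + 42283} = \sqrt{\left(- \frac{1}{194}\right) \left(-133\right) + 42283} = \sqrt{\frac{133}{194} + 42283} = \sqrt{\frac{8203035}{194}} = \frac{\sqrt{1591388790}}{194}$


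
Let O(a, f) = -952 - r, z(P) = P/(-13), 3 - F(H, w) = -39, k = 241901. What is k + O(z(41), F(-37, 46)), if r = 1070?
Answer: 239879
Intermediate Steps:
F(H, w) = 42 (F(H, w) = 3 - 1*(-39) = 3 + 39 = 42)
z(P) = -P/13 (z(P) = P*(-1/13) = -P/13)
O(a, f) = -2022 (O(a, f) = -952 - 1*1070 = -952 - 1070 = -2022)
k + O(z(41), F(-37, 46)) = 241901 - 2022 = 239879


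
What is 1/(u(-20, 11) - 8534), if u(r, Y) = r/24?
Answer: -6/51209 ≈ -0.00011717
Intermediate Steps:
u(r, Y) = r/24 (u(r, Y) = r*(1/24) = r/24)
1/(u(-20, 11) - 8534) = 1/((1/24)*(-20) - 8534) = 1/(-5/6 - 8534) = 1/(-51209/6) = -6/51209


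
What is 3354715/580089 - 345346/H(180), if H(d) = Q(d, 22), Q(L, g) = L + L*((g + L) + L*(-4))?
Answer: 85420198949/8997180390 ≈ 9.4941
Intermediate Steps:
Q(L, g) = L + L*(g - 3*L) (Q(L, g) = L + L*((L + g) - 4*L) = L + L*(g - 3*L))
H(d) = d*(23 - 3*d) (H(d) = d*(1 + 22 - 3*d) = d*(23 - 3*d))
3354715/580089 - 345346/H(180) = 3354715/580089 - 345346*1/(180*(23 - 3*180)) = 3354715*(1/580089) - 345346*1/(180*(23 - 540)) = 3354715/580089 - 345346/(180*(-517)) = 3354715/580089 - 345346/(-93060) = 3354715/580089 - 345346*(-1/93060) = 3354715/580089 + 172673/46530 = 85420198949/8997180390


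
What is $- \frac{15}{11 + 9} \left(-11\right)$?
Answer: $\frac{33}{4} \approx 8.25$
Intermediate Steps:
$- \frac{15}{11 + 9} \left(-11\right) = - \frac{15}{20} \left(-11\right) = \left(-15\right) \frac{1}{20} \left(-11\right) = \left(- \frac{3}{4}\right) \left(-11\right) = \frac{33}{4}$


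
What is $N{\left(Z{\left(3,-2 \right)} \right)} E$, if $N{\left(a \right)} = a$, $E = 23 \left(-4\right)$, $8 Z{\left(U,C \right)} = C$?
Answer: $23$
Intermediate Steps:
$Z{\left(U,C \right)} = \frac{C}{8}$
$E = -92$
$N{\left(Z{\left(3,-2 \right)} \right)} E = \frac{1}{8} \left(-2\right) \left(-92\right) = \left(- \frac{1}{4}\right) \left(-92\right) = 23$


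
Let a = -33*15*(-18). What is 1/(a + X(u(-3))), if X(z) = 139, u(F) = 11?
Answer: 1/9049 ≈ 0.00011051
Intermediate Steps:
a = 8910 (a = -495*(-18) = 8910)
1/(a + X(u(-3))) = 1/(8910 + 139) = 1/9049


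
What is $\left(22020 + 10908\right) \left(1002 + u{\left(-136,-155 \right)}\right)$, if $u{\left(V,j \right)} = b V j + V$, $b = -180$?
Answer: $-124913487552$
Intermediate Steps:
$u{\left(V,j \right)} = V - 180 V j$ ($u{\left(V,j \right)} = - 180 V j + V = V - 180 V j$)
$\left(22020 + 10908\right) \left(1002 + u{\left(-136,-155 \right)}\right) = \left(22020 + 10908\right) \left(1002 - 136 \left(1 - -27900\right)\right) = 32928 \left(1002 - 136 \left(1 + 27900\right)\right) = 32928 \left(1002 - 3794536\right) = 32928 \left(-3793534\right) = -124913487552$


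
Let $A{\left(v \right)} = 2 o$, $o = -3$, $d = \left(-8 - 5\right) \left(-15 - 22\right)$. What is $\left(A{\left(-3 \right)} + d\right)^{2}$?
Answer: $225625$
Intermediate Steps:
$d = 481$ ($d = \left(-13\right) \left(-37\right) = 481$)
$A{\left(v \right)} = -6$ ($A{\left(v \right)} = 2 \left(-3\right) = -6$)
$\left(A{\left(-3 \right)} + d\right)^{2} = \left(-6 + 481\right)^{2} = 475^{2} = 225625$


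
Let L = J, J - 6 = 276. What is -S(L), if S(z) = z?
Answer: -282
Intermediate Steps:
J = 282 (J = 6 + 276 = 282)
L = 282
-S(L) = -1*282 = -282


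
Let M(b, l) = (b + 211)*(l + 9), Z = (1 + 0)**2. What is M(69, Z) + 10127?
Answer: 12927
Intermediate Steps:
Z = 1 (Z = 1**2 = 1)
M(b, l) = (9 + l)*(211 + b) (M(b, l) = (211 + b)*(9 + l) = (9 + l)*(211 + b))
M(69, Z) + 10127 = (1899 + 9*69 + 211*1 + 69*1) + 10127 = (1899 + 621 + 211 + 69) + 10127 = 2800 + 10127 = 12927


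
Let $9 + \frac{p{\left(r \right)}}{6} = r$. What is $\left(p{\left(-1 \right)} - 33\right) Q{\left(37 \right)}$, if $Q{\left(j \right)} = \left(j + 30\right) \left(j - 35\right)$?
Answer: $-12462$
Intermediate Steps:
$p{\left(r \right)} = -54 + 6 r$
$Q{\left(j \right)} = \left(-35 + j\right) \left(30 + j\right)$ ($Q{\left(j \right)} = \left(30 + j\right) \left(-35 + j\right) = \left(-35 + j\right) \left(30 + j\right)$)
$\left(p{\left(-1 \right)} - 33\right) Q{\left(37 \right)} = \left(\left(-54 + 6 \left(-1\right)\right) - 33\right) \left(-1050 + 37^{2} - 185\right) = \left(\left(-54 - 6\right) - 33\right) \left(-1050 + 1369 - 185\right) = \left(-60 - 33\right) 134 = \left(-93\right) 134 = -12462$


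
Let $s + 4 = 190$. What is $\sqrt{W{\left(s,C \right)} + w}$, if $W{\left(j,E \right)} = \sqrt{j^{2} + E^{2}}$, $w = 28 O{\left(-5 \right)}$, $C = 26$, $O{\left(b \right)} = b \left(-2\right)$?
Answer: $\sqrt{280 + 2 \sqrt{8818}} \approx 21.629$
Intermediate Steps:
$O{\left(b \right)} = - 2 b$
$s = 186$ ($s = -4 + 190 = 186$)
$w = 280$ ($w = 28 \left(\left(-2\right) \left(-5\right)\right) = 28 \cdot 10 = 280$)
$W{\left(j,E \right)} = \sqrt{E^{2} + j^{2}}$
$\sqrt{W{\left(s,C \right)} + w} = \sqrt{\sqrt{26^{2} + 186^{2}} + 280} = \sqrt{\sqrt{676 + 34596} + 280} = \sqrt{\sqrt{35272} + 280} = \sqrt{2 \sqrt{8818} + 280} = \sqrt{280 + 2 \sqrt{8818}}$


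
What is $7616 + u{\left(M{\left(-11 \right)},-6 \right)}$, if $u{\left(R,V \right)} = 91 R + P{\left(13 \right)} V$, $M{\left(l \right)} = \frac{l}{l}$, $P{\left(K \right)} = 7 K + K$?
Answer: $7083$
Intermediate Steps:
$P{\left(K \right)} = 8 K$
$M{\left(l \right)} = 1$
$u{\left(R,V \right)} = 91 R + 104 V$ ($u{\left(R,V \right)} = 91 R + 8 \cdot 13 V = 91 R + 104 V$)
$7616 + u{\left(M{\left(-11 \right)},-6 \right)} = 7616 + \left(91 \cdot 1 + 104 \left(-6\right)\right) = 7616 + \left(91 - 624\right) = 7616 - 533 = 7083$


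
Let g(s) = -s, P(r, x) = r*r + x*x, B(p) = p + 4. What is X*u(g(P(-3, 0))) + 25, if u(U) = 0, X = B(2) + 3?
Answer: 25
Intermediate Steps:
B(p) = 4 + p
P(r, x) = r**2 + x**2
X = 9 (X = (4 + 2) + 3 = 6 + 3 = 9)
X*u(g(P(-3, 0))) + 25 = 9*0 + 25 = 0 + 25 = 25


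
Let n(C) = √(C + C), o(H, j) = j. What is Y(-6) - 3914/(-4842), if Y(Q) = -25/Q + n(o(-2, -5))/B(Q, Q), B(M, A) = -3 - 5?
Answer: 24089/4842 - I*√10/8 ≈ 4.975 - 0.39528*I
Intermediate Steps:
B(M, A) = -8
n(C) = √2*√C (n(C) = √(2*C) = √2*√C)
Y(Q) = -25/Q - I*√10/8 (Y(Q) = -25/Q + (√2*√(-5))/(-8) = -25/Q + (√2*(I*√5))*(-⅛) = -25/Q + (I*√10)*(-⅛) = -25/Q - I*√10/8)
Y(-6) - 3914/(-4842) = (-25/(-6) - I*√10/8) - 3914/(-4842) = (-25*(-⅙) - I*√10/8) - 3914*(-1)/4842 = (25/6 - I*√10/8) - 1*(-1957/2421) = (25/6 - I*√10/8) + 1957/2421 = 24089/4842 - I*√10/8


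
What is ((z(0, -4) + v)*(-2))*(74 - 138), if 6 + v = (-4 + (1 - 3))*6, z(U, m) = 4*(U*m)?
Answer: -5376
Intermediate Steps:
z(U, m) = 4*U*m
v = -42 (v = -6 + (-4 + (1 - 3))*6 = -6 + (-4 - 2)*6 = -6 - 6*6 = -6 - 36 = -42)
((z(0, -4) + v)*(-2))*(74 - 138) = ((4*0*(-4) - 42)*(-2))*(74 - 138) = ((0 - 42)*(-2))*(-64) = -42*(-2)*(-64) = 84*(-64) = -5376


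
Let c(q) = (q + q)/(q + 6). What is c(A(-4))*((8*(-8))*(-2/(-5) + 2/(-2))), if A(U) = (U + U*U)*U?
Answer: 3072/35 ≈ 87.771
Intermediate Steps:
A(U) = U*(U + U**2) (A(U) = (U + U**2)*U = U*(U + U**2))
c(q) = 2*q/(6 + q) (c(q) = (2*q)/(6 + q) = 2*q/(6 + q))
c(A(-4))*((8*(-8))*(-2/(-5) + 2/(-2))) = (2*((-4)**2*(1 - 4))/(6 + (-4)**2*(1 - 4)))*((8*(-8))*(-2/(-5) + 2/(-2))) = (2*(16*(-3))/(6 + 16*(-3)))*(-64*(-2*(-1/5) + 2*(-1/2))) = (2*(-48)/(6 - 48))*(-64*(2/5 - 1)) = (2*(-48)/(-42))*(-64*(-3/5)) = (2*(-48)*(-1/42))*(192/5) = (16/7)*(192/5) = 3072/35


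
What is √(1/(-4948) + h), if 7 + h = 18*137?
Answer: √15050741047/2474 ≈ 49.588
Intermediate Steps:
h = 2459 (h = -7 + 18*137 = -7 + 2466 = 2459)
√(1/(-4948) + h) = √(1/(-4948) + 2459) = √(-1/4948 + 2459) = √(12167131/4948) = √15050741047/2474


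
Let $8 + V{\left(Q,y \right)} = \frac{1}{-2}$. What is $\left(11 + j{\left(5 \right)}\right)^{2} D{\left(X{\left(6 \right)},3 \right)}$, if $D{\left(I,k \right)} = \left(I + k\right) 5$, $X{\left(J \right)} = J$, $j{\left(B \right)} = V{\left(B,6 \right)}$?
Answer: $\frac{1125}{4} \approx 281.25$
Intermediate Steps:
$V{\left(Q,y \right)} = - \frac{17}{2}$ ($V{\left(Q,y \right)} = -8 + \frac{1}{-2} = -8 - \frac{1}{2} = - \frac{17}{2}$)
$j{\left(B \right)} = - \frac{17}{2}$
$D{\left(I,k \right)} = 5 I + 5 k$
$\left(11 + j{\left(5 \right)}\right)^{2} D{\left(X{\left(6 \right)},3 \right)} = \left(11 - \frac{17}{2}\right)^{2} \left(5 \cdot 6 + 5 \cdot 3\right) = \left(\frac{5}{2}\right)^{2} \left(30 + 15\right) = \frac{25}{4} \cdot 45 = \frac{1125}{4}$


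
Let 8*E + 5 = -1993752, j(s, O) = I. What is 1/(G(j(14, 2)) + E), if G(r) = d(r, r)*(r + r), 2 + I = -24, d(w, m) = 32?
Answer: -8/2007069 ≈ -3.9859e-6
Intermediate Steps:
I = -26 (I = -2 - 24 = -26)
j(s, O) = -26
G(r) = 64*r (G(r) = 32*(r + r) = 32*(2*r) = 64*r)
E = -1993757/8 (E = -5/8 + (⅛)*(-1993752) = -5/8 - 249219 = -1993757/8 ≈ -2.4922e+5)
1/(G(j(14, 2)) + E) = 1/(64*(-26) - 1993757/8) = 1/(-1664 - 1993757/8) = 1/(-2007069/8) = -8/2007069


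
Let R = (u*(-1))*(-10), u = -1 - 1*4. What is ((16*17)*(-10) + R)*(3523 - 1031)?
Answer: -6902840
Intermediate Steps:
u = -5 (u = -1 - 4 = -5)
R = -50 (R = -5*(-1)*(-10) = 5*(-10) = -50)
((16*17)*(-10) + R)*(3523 - 1031) = ((16*17)*(-10) - 50)*(3523 - 1031) = (272*(-10) - 50)*2492 = (-2720 - 50)*2492 = -2770*2492 = -6902840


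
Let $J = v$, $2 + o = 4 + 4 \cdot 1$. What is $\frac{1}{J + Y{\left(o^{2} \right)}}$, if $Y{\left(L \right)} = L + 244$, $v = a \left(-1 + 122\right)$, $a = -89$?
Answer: $- \frac{1}{10489} \approx -9.5338 \cdot 10^{-5}$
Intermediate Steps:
$o = 6$ ($o = -2 + \left(4 + 4 \cdot 1\right) = -2 + \left(4 + 4\right) = -2 + 8 = 6$)
$v = -10769$ ($v = - 89 \left(-1 + 122\right) = \left(-89\right) 121 = -10769$)
$J = -10769$
$Y{\left(L \right)} = 244 + L$
$\frac{1}{J + Y{\left(o^{2} \right)}} = \frac{1}{-10769 + \left(244 + 6^{2}\right)} = \frac{1}{-10769 + \left(244 + 36\right)} = \frac{1}{-10769 + 280} = \frac{1}{-10489} = - \frac{1}{10489}$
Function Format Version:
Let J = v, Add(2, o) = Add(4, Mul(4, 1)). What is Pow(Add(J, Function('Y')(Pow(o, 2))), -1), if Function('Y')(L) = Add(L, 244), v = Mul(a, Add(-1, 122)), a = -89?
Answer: Rational(-1, 10489) ≈ -9.5338e-5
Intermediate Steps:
o = 6 (o = Add(-2, Add(4, Mul(4, 1))) = Add(-2, Add(4, 4)) = Add(-2, 8) = 6)
v = -10769 (v = Mul(-89, Add(-1, 122)) = Mul(-89, 121) = -10769)
J = -10769
Function('Y')(L) = Add(244, L)
Pow(Add(J, Function('Y')(Pow(o, 2))), -1) = Pow(Add(-10769, Add(244, Pow(6, 2))), -1) = Pow(Add(-10769, Add(244, 36)), -1) = Pow(Add(-10769, 280), -1) = Pow(-10489, -1) = Rational(-1, 10489)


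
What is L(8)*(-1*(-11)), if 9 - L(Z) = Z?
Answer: 11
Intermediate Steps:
L(Z) = 9 - Z
L(8)*(-1*(-11)) = (9 - 1*8)*(-1*(-11)) = (9 - 8)*11 = 1*11 = 11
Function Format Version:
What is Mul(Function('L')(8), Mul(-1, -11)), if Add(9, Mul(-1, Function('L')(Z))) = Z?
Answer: 11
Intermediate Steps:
Function('L')(Z) = Add(9, Mul(-1, Z))
Mul(Function('L')(8), Mul(-1, -11)) = Mul(Add(9, Mul(-1, 8)), Mul(-1, -11)) = Mul(Add(9, -8), 11) = Mul(1, 11) = 11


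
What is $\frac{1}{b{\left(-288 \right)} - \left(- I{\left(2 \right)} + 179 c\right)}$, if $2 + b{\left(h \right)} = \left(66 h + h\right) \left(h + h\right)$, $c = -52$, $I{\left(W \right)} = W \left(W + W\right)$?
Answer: $\frac{1}{11123810} \approx 8.9897 \cdot 10^{-8}$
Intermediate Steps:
$I{\left(W \right)} = 2 W^{2}$ ($I{\left(W \right)} = W 2 W = 2 W^{2}$)
$b{\left(h \right)} = -2 + 134 h^{2}$ ($b{\left(h \right)} = -2 + \left(66 h + h\right) \left(h + h\right) = -2 + 67 h 2 h = -2 + 134 h^{2}$)
$\frac{1}{b{\left(-288 \right)} - \left(- I{\left(2 \right)} + 179 c\right)} = \frac{1}{\left(-2 + 134 \left(-288\right)^{2}\right) + \left(2 \cdot 2^{2} - -9308\right)} = \frac{1}{\left(-2 + 134 \cdot 82944\right) + \left(2 \cdot 4 + 9308\right)} = \frac{1}{\left(-2 + 11114496\right) + \left(8 + 9308\right)} = \frac{1}{11114494 + 9316} = \frac{1}{11123810}$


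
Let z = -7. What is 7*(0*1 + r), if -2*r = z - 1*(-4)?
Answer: 21/2 ≈ 10.500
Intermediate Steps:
r = 3/2 (r = -(-7 - 1*(-4))/2 = -(-7 + 4)/2 = -½*(-3) = 3/2 ≈ 1.5000)
7*(0*1 + r) = 7*(0*1 + 3/2) = 7*(0 + 3/2) = 7*(3/2) = 21/2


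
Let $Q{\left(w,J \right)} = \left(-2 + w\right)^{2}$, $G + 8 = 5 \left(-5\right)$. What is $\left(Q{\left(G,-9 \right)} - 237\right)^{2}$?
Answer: $976144$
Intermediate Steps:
$G = -33$ ($G = -8 + 5 \left(-5\right) = -8 - 25 = -33$)
$\left(Q{\left(G,-9 \right)} - 237\right)^{2} = \left(\left(-2 - 33\right)^{2} - 237\right)^{2} = \left(\left(-35\right)^{2} - 237\right)^{2} = \left(1225 - 237\right)^{2} = 988^{2} = 976144$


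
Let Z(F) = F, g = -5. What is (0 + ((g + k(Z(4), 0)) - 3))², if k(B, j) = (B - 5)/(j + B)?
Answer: 1089/16 ≈ 68.063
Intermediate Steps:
k(B, j) = (-5 + B)/(B + j)
(0 + ((g + k(Z(4), 0)) - 3))² = (0 + ((-5 + (-5 + 4)/(4 + 0)) - 3))² = (0 + ((-5 - 1/4) - 3))² = (0 + ((-5 + (¼)*(-1)) - 3))² = (0 + ((-5 - ¼) - 3))² = (0 + (-21/4 - 3))² = (0 - 33/4)² = (-33/4)² = 1089/16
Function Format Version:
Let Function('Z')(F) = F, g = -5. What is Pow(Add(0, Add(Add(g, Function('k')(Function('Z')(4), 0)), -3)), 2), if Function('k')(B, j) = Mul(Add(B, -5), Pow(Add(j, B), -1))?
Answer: Rational(1089, 16) ≈ 68.063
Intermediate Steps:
Function('k')(B, j) = Mul(Pow(Add(B, j), -1), Add(-5, B)) (Function('k')(B, j) = Mul(Add(-5, B), Pow(Add(B, j), -1)) = Mul(Pow(Add(B, j), -1), Add(-5, B)))
Pow(Add(0, Add(Add(g, Function('k')(Function('Z')(4), 0)), -3)), 2) = Pow(Add(0, Add(Add(-5, Mul(Pow(Add(4, 0), -1), Add(-5, 4))), -3)), 2) = Pow(Add(0, Add(Add(-5, Mul(Pow(4, -1), -1)), -3)), 2) = Pow(Add(0, Add(Add(-5, Mul(Rational(1, 4), -1)), -3)), 2) = Pow(Add(0, Add(Add(-5, Rational(-1, 4)), -3)), 2) = Pow(Add(0, Add(Rational(-21, 4), -3)), 2) = Pow(Add(0, Rational(-33, 4)), 2) = Pow(Rational(-33, 4), 2) = Rational(1089, 16)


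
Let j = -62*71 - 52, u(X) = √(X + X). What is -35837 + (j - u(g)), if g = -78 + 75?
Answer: -40291 - I*√6 ≈ -40291.0 - 2.4495*I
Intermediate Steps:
g = -3
u(X) = √2*√X (u(X) = √(2*X) = √2*√X)
j = -4454 (j = -4402 - 52 = -4454)
-35837 + (j - u(g)) = -35837 + (-4454 - √2*√(-3)) = -35837 + (-4454 - √2*I*√3) = -35837 + (-4454 - I*√6) = -40291 - I*√6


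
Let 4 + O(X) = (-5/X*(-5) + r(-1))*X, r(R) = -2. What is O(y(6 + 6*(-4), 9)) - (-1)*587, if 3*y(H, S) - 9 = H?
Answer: 614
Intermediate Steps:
y(H, S) = 3 + H/3
O(X) = -4 + X*(-2 + 25/X) (O(X) = -4 + (-5/X*(-5) - 2)*X = -4 + (25/X - 2)*X = -4 + (-2 + 25/X)*X = -4 + X*(-2 + 25/X))
O(y(6 + 6*(-4), 9)) - (-1)*587 = (21 - 2*(3 + (6 + 6*(-4))/3)) - (-1)*587 = (21 - 2*(3 + (6 - 24)/3)) - 1*(-587) = (21 - 2*(3 + (1/3)*(-18))) + 587 = (21 - 2*(3 - 6)) + 587 = (21 - 2*(-3)) + 587 = (21 + 6) + 587 = 27 + 587 = 614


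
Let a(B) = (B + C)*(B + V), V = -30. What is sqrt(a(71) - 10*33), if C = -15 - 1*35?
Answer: 3*sqrt(59) ≈ 23.043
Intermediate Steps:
C = -50 (C = -15 - 35 = -50)
a(B) = (-50 + B)*(-30 + B) (a(B) = (B - 50)*(B - 30) = (-50 + B)*(-30 + B))
sqrt(a(71) - 10*33) = sqrt((1500 + 71**2 - 80*71) - 10*33) = sqrt((1500 + 5041 - 5680) - 330) = sqrt(861 - 330) = sqrt(531) = 3*sqrt(59)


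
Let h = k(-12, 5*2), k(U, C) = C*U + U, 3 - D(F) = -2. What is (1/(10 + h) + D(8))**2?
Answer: 370881/14884 ≈ 24.918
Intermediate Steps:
D(F) = 5 (D(F) = 3 - 1*(-2) = 3 + 2 = 5)
k(U, C) = U + C*U
h = -132 (h = -12*(1 + 5*2) = -12*(1 + 10) = -12*11 = -132)
(1/(10 + h) + D(8))**2 = (1/(10 - 132) + 5)**2 = (1/(-122) + 5)**2 = (-1/122 + 5)**2 = (609/122)**2 = 370881/14884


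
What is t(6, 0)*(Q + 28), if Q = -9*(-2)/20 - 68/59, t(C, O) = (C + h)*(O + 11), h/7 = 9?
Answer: 12425589/590 ≈ 21060.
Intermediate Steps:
h = 63 (h = 7*9 = 63)
t(C, O) = (11 + O)*(63 + C) (t(C, O) = (C + 63)*(O + 11) = (63 + C)*(11 + O) = (11 + O)*(63 + C))
Q = -149/590 (Q = 18*(1/20) - 68*1/59 = 9/10 - 68/59 = -149/590 ≈ -0.25254)
t(6, 0)*(Q + 28) = (693 + 11*6 + 63*0 + 6*0)*(-149/590 + 28) = (693 + 66 + 0 + 0)*(16371/590) = 759*(16371/590) = 12425589/590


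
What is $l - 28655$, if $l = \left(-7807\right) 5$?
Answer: $-67690$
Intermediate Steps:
$l = -39035$
$l - 28655 = -39035 - 28655 = -67690$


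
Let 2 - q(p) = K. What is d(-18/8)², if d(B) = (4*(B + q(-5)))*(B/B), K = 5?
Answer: 441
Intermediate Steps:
q(p) = -3 (q(p) = 2 - 1*5 = 2 - 5 = -3)
d(B) = -12 + 4*B (d(B) = (4*(B - 3))*(B/B) = (4*(-3 + B))*1 = (-12 + 4*B)*1 = -12 + 4*B)
d(-18/8)² = (-12 + 4*(-18/8))² = (-12 + 4*(-18*⅛))² = (-12 + 4*(-9/4))² = (-12 - 9)² = (-21)² = 441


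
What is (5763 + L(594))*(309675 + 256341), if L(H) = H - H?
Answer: 3261950208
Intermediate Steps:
L(H) = 0
(5763 + L(594))*(309675 + 256341) = (5763 + 0)*(309675 + 256341) = 5763*566016 = 3261950208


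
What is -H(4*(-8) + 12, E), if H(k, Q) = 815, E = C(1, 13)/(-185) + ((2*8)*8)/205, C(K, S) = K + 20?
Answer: -815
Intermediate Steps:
C(K, S) = 20 + K
E = 775/1517 (E = (20 + 1)/(-185) + ((2*8)*8)/205 = 21*(-1/185) + (16*8)*(1/205) = -21/185 + 128*(1/205) = -21/185 + 128/205 = 775/1517 ≈ 0.51088)
-H(4*(-8) + 12, E) = -1*815 = -815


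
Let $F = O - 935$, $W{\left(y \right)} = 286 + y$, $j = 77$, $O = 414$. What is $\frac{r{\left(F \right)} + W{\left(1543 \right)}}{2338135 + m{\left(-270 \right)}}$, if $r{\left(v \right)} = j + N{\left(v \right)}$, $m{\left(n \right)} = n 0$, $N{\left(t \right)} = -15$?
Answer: $\frac{1891}{2338135} \approx 0.00080876$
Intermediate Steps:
$m{\left(n \right)} = 0$
$F = -521$ ($F = 414 - 935 = -521$)
$r{\left(v \right)} = 62$ ($r{\left(v \right)} = 77 - 15 = 62$)
$\frac{r{\left(F \right)} + W{\left(1543 \right)}}{2338135 + m{\left(-270 \right)}} = \frac{62 + \left(286 + 1543\right)}{2338135 + 0} = \frac{62 + 1829}{2338135} = 1891 \cdot \frac{1}{2338135} = \frac{1891}{2338135}$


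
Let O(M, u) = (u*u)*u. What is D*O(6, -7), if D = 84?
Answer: -28812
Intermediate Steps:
O(M, u) = u³ (O(M, u) = u²*u = u³)
D*O(6, -7) = 84*(-7)³ = 84*(-343) = -28812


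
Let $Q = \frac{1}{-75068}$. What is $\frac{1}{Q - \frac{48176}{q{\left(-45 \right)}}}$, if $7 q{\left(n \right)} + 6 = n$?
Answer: $\frac{3828468}{25315331725} \approx 0.00015123$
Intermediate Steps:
$q{\left(n \right)} = - \frac{6}{7} + \frac{n}{7}$
$Q = - \frac{1}{75068} \approx -1.3321 \cdot 10^{-5}$
$\frac{1}{Q - \frac{48176}{q{\left(-45 \right)}}} = \frac{1}{- \frac{1}{75068} - \frac{48176}{- \frac{6}{7} + \frac{1}{7} \left(-45\right)}} = \frac{1}{- \frac{1}{75068} - \frac{48176}{- \frac{6}{7} - \frac{45}{7}}} = \frac{1}{- \frac{1}{75068} - \frac{48176}{- \frac{51}{7}}} = \frac{1}{- \frac{1}{75068} - - \frac{337232}{51}} = \frac{1}{- \frac{1}{75068} + \frac{337232}{51}} = \frac{1}{\frac{25315331725}{3828468}} = \frac{3828468}{25315331725}$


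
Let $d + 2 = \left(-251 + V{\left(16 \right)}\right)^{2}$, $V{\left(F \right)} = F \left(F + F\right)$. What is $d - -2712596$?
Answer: $2780715$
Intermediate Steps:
$V{\left(F \right)} = 2 F^{2}$ ($V{\left(F \right)} = F 2 F = 2 F^{2}$)
$d = 68119$ ($d = -2 + \left(-251 + 2 \cdot 16^{2}\right)^{2} = -2 + \left(-251 + 2 \cdot 256\right)^{2} = -2 + \left(-251 + 512\right)^{2} = -2 + 261^{2} = -2 + 68121 = 68119$)
$d - -2712596 = 68119 - -2712596 = 68119 + 2712596 = 2780715$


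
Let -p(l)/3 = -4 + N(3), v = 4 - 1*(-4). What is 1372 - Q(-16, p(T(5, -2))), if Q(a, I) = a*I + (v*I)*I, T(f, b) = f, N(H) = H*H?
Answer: -668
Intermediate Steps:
N(H) = H**2
v = 8 (v = 4 + 4 = 8)
p(l) = -15 (p(l) = -3*(-4 + 3**2) = -3*(-4 + 9) = -3*5 = -15)
Q(a, I) = 8*I**2 + I*a (Q(a, I) = a*I + (8*I)*I = I*a + 8*I**2 = 8*I**2 + I*a)
1372 - Q(-16, p(T(5, -2))) = 1372 - (-15)*(-16 + 8*(-15)) = 1372 - (-15)*(-16 - 120) = 1372 - (-15)*(-136) = 1372 - 1*2040 = 1372 - 2040 = -668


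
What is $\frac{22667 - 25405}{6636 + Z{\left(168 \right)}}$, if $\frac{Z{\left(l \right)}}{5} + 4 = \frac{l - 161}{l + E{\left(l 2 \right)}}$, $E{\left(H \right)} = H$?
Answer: $- \frac{197136}{476357} \approx -0.41384$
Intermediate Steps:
$Z{\left(l \right)} = -20 + \frac{5 \left(-161 + l\right)}{3 l}$ ($Z{\left(l \right)} = -20 + 5 \frac{l - 161}{l + l 2} = -20 + 5 \frac{-161 + l}{l + 2 l} = -20 + 5 \frac{-161 + l}{3 l} = -20 + \frac{5 \left(-161 + l\right)}{3 l}$)
$\frac{22667 - 25405}{6636 + Z{\left(168 \right)}} = \frac{22667 - 25405}{6636 + \frac{5 \left(-161 - 1848\right)}{3 \cdot 168}} = - \frac{2738}{6636 + \frac{5}{3} \cdot \frac{1}{168} \left(-161 - 1848\right)} = - \frac{2738}{6636 + \frac{5}{3} \cdot \frac{1}{168} \left(-2009\right)} = - \frac{2738}{6636 - \frac{1435}{72}} = - \frac{2738}{\frac{476357}{72}} = \left(-2738\right) \frac{72}{476357} = - \frac{197136}{476357}$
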